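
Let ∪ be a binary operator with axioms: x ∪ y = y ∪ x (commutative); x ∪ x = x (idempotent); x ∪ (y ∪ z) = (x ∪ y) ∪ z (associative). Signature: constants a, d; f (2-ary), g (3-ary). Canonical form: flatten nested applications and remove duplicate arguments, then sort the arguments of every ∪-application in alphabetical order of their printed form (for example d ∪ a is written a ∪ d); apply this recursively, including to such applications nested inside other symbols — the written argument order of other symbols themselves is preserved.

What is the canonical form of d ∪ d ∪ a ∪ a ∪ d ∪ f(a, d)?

Deduplicate:  drop duplicate d, a, d
Sort arguments:  a ∪ d ∪ f(a, d)

Answer: a ∪ d ∪ f(a, d)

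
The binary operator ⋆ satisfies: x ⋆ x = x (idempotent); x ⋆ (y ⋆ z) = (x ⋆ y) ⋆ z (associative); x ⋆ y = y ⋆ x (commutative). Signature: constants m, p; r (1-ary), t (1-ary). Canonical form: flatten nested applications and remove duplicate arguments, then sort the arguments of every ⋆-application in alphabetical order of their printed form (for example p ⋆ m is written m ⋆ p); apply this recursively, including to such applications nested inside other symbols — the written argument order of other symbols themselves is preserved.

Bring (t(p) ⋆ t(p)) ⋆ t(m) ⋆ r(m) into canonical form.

Flatten:  t(p) ⋆ t(p) ⋆ t(m) ⋆ r(m)
Deduplicate:  drop duplicate t(p)
Order the arguments:  r(m) ⋆ t(m) ⋆ t(p)

Answer: r(m) ⋆ t(m) ⋆ t(p)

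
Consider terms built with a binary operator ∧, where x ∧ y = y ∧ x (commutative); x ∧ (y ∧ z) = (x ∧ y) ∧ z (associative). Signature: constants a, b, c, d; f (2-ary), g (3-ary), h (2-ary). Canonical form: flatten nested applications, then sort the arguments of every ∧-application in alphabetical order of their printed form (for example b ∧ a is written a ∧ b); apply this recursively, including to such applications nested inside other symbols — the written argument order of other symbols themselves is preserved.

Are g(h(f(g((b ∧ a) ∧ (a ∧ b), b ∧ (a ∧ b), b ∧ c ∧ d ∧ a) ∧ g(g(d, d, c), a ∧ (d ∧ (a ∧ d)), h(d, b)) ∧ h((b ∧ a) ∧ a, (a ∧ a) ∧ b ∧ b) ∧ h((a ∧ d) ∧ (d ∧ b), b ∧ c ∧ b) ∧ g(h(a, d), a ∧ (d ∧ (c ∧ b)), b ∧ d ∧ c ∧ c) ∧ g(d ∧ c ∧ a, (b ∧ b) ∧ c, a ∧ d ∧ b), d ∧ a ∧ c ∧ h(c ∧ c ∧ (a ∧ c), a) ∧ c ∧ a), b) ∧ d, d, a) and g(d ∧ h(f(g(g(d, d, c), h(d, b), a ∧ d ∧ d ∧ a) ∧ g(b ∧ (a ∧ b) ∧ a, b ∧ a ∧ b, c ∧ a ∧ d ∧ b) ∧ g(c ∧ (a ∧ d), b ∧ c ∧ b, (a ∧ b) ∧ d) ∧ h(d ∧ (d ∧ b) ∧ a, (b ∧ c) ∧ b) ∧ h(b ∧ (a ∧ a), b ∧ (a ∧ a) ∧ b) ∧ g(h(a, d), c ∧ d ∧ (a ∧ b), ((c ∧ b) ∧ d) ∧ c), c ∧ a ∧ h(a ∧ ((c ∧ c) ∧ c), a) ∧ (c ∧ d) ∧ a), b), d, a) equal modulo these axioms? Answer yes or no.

Left:  g(h(f(g((b ∧ a) ∧ (a ∧ b), b ∧ (a ∧ b), b ∧ c ∧ d ∧ a) ∧ g(g(d, d, c), a ∧ (d ∧ (a ∧ d)), h(d, b)) ∧ h((b ∧ a) ∧ a, (a ∧ a) ∧ b ∧ b) ∧ h((a ∧ d) ∧ (d ∧ b), b ∧ c ∧ b) ∧ g(h(a, d), a ∧ (d ∧ (c ∧ b)), b ∧ d ∧ c ∧ c) ∧ g(d ∧ c ∧ a, (b ∧ b) ∧ c, a ∧ d ∧ b), d ∧ a ∧ c ∧ h(c ∧ c ∧ (a ∧ c), a) ∧ c ∧ a), b) ∧ d, d, a)
  Focus inside:  h(f(g((b ∧ a) ∧ (a ∧ b), b ∧ (a ∧ b), b ∧ c ∧ d ∧ a) ∧ g(g(d, d, c), a ∧ (d ∧ (a ∧ d)), h(d, b)) ∧ h((b ∧ a) ∧ a, (a ∧ a) ∧ b ∧ b) ∧ h((a ∧ d) ∧ (d ∧ b), b ∧ c ∧ b) ∧ g(h(a, d), a ∧ (d ∧ (c ∧ b)), b ∧ d ∧ c ∧ c) ∧ g(d ∧ c ∧ a, (b ∧ b) ∧ c, a ∧ d ∧ b), d ∧ a ∧ c ∧ h(c ∧ c ∧ (a ∧ c), a) ∧ c ∧ a), b) ∧ d
  Inside:  h(f(g((b ∧ a) ∧ (a ∧ b), b ∧ (a ∧ b), b ∧ c ∧ d ∧ a) ∧ g(g(d, d, c), a ∧ (d ∧ (a ∧ d)), h(d, b)) ∧ h((b ∧ a) ∧ a, (a ∧ a) ∧ b ∧ b) ∧ h((a ∧ d) ∧ (d ∧ b), b ∧ c ∧ b) ∧ g(h(a, d), a ∧ (d ∧ (c ∧ b)), b ∧ d ∧ c ∧ c) ∧ g(d ∧ c ∧ a, (b ∧ b) ∧ c, a ∧ d ∧ b), d ∧ a ∧ c ∧ h(c ∧ c ∧ (a ∧ c), a) ∧ c ∧ a), b)  →  h(f(g(a ∧ a ∧ b ∧ b, a ∧ b ∧ b, a ∧ b ∧ c ∧ d) ∧ g(a ∧ c ∧ d, b ∧ b ∧ c, a ∧ b ∧ d) ∧ g(g(d, d, c), a ∧ a ∧ d ∧ d, h(d, b)) ∧ g(h(a, d), a ∧ b ∧ c ∧ d, b ∧ c ∧ c ∧ d) ∧ h(a ∧ a ∧ b, a ∧ a ∧ b ∧ b) ∧ h(a ∧ b ∧ d ∧ d, b ∧ b ∧ c), a ∧ a ∧ c ∧ c ∧ d ∧ h(a ∧ c ∧ c ∧ c, a)), b)
  Order the arguments:  d ∧ h(f(g(a ∧ a ∧ b ∧ b, a ∧ b ∧ b, a ∧ b ∧ c ∧ d) ∧ g(a ∧ c ∧ d, b ∧ b ∧ c, a ∧ b ∧ d) ∧ g(g(d, d, c), a ∧ a ∧ d ∧ d, h(d, b)) ∧ g(h(a, d), a ∧ b ∧ c ∧ d, b ∧ c ∧ c ∧ d) ∧ h(a ∧ a ∧ b, a ∧ a ∧ b ∧ b) ∧ h(a ∧ b ∧ d ∧ d, b ∧ b ∧ c), a ∧ a ∧ c ∧ c ∧ d ∧ h(a ∧ c ∧ c ∧ c, a)), b)
  Reassemble:  g(d ∧ h(f(g(a ∧ a ∧ b ∧ b, a ∧ b ∧ b, a ∧ b ∧ c ∧ d) ∧ g(a ∧ c ∧ d, b ∧ b ∧ c, a ∧ b ∧ d) ∧ g(g(d, d, c), a ∧ a ∧ d ∧ d, h(d, b)) ∧ g(h(a, d), a ∧ b ∧ c ∧ d, b ∧ c ∧ c ∧ d) ∧ h(a ∧ a ∧ b, a ∧ a ∧ b ∧ b) ∧ h(a ∧ b ∧ d ∧ d, b ∧ b ∧ c), a ∧ a ∧ c ∧ c ∧ d ∧ h(a ∧ c ∧ c ∧ c, a)), b), d, a)
Right:  g(d ∧ h(f(g(g(d, d, c), h(d, b), a ∧ d ∧ d ∧ a) ∧ g(b ∧ (a ∧ b) ∧ a, b ∧ a ∧ b, c ∧ a ∧ d ∧ b) ∧ g(c ∧ (a ∧ d), b ∧ c ∧ b, (a ∧ b) ∧ d) ∧ h(d ∧ (d ∧ b) ∧ a, (b ∧ c) ∧ b) ∧ h(b ∧ (a ∧ a), b ∧ (a ∧ a) ∧ b) ∧ g(h(a, d), c ∧ d ∧ (a ∧ b), ((c ∧ b) ∧ d) ∧ c), c ∧ a ∧ h(a ∧ ((c ∧ c) ∧ c), a) ∧ (c ∧ d) ∧ a), b), d, a)
  Focus inside:  d ∧ h(f(g(g(d, d, c), h(d, b), a ∧ d ∧ d ∧ a) ∧ g(b ∧ (a ∧ b) ∧ a, b ∧ a ∧ b, c ∧ a ∧ d ∧ b) ∧ g(c ∧ (a ∧ d), b ∧ c ∧ b, (a ∧ b) ∧ d) ∧ h(d ∧ (d ∧ b) ∧ a, (b ∧ c) ∧ b) ∧ h(b ∧ (a ∧ a), b ∧ (a ∧ a) ∧ b) ∧ g(h(a, d), c ∧ d ∧ (a ∧ b), ((c ∧ b) ∧ d) ∧ c), c ∧ a ∧ h(a ∧ ((c ∧ c) ∧ c), a) ∧ (c ∧ d) ∧ a), b)
  Inside:  h(f(g(g(d, d, c), h(d, b), a ∧ d ∧ d ∧ a) ∧ g(b ∧ (a ∧ b) ∧ a, b ∧ a ∧ b, c ∧ a ∧ d ∧ b) ∧ g(c ∧ (a ∧ d), b ∧ c ∧ b, (a ∧ b) ∧ d) ∧ h(d ∧ (d ∧ b) ∧ a, (b ∧ c) ∧ b) ∧ h(b ∧ (a ∧ a), b ∧ (a ∧ a) ∧ b) ∧ g(h(a, d), c ∧ d ∧ (a ∧ b), ((c ∧ b) ∧ d) ∧ c), c ∧ a ∧ h(a ∧ ((c ∧ c) ∧ c), a) ∧ (c ∧ d) ∧ a), b)  →  h(f(g(a ∧ a ∧ b ∧ b, a ∧ b ∧ b, a ∧ b ∧ c ∧ d) ∧ g(a ∧ c ∧ d, b ∧ b ∧ c, a ∧ b ∧ d) ∧ g(g(d, d, c), h(d, b), a ∧ a ∧ d ∧ d) ∧ g(h(a, d), a ∧ b ∧ c ∧ d, b ∧ c ∧ c ∧ d) ∧ h(a ∧ a ∧ b, a ∧ a ∧ b ∧ b) ∧ h(a ∧ b ∧ d ∧ d, b ∧ b ∧ c), a ∧ a ∧ c ∧ c ∧ d ∧ h(a ∧ c ∧ c ∧ c, a)), b)
  Sort arguments:  d ∧ h(f(g(a ∧ a ∧ b ∧ b, a ∧ b ∧ b, a ∧ b ∧ c ∧ d) ∧ g(a ∧ c ∧ d, b ∧ b ∧ c, a ∧ b ∧ d) ∧ g(g(d, d, c), h(d, b), a ∧ a ∧ d ∧ d) ∧ g(h(a, d), a ∧ b ∧ c ∧ d, b ∧ c ∧ c ∧ d) ∧ h(a ∧ a ∧ b, a ∧ a ∧ b ∧ b) ∧ h(a ∧ b ∧ d ∧ d, b ∧ b ∧ c), a ∧ a ∧ c ∧ c ∧ d ∧ h(a ∧ c ∧ c ∧ c, a)), b)
  Put back:  g(d ∧ h(f(g(a ∧ a ∧ b ∧ b, a ∧ b ∧ b, a ∧ b ∧ c ∧ d) ∧ g(a ∧ c ∧ d, b ∧ b ∧ c, a ∧ b ∧ d) ∧ g(g(d, d, c), h(d, b), a ∧ a ∧ d ∧ d) ∧ g(h(a, d), a ∧ b ∧ c ∧ d, b ∧ c ∧ c ∧ d) ∧ h(a ∧ a ∧ b, a ∧ a ∧ b ∧ b) ∧ h(a ∧ b ∧ d ∧ d, b ∧ b ∧ c), a ∧ a ∧ c ∧ c ∧ d ∧ h(a ∧ c ∧ c ∧ c, a)), b), d, a)

Answer: no — g(d ∧ h(f(g(a ∧ a ∧ b ∧ b, a ∧ b ∧ b, a ∧ b ∧ c ∧ d) ∧ g(a ∧ c ∧ d, b ∧ b ∧ c, a ∧ b ∧ d) ∧ g(g(d, d, c), a ∧ a ∧ d ∧ d, h(d, b)) ∧ g(h(a, d), a ∧ b ∧ c ∧ d, b ∧ c ∧ c ∧ d) ∧ h(a ∧ a ∧ b, a ∧ a ∧ b ∧ b) ∧ h(a ∧ b ∧ d ∧ d, b ∧ b ∧ c), a ∧ a ∧ c ∧ c ∧ d ∧ h(a ∧ c ∧ c ∧ c, a)), b), d, a) vs g(d ∧ h(f(g(a ∧ a ∧ b ∧ b, a ∧ b ∧ b, a ∧ b ∧ c ∧ d) ∧ g(a ∧ c ∧ d, b ∧ b ∧ c, a ∧ b ∧ d) ∧ g(g(d, d, c), h(d, b), a ∧ a ∧ d ∧ d) ∧ g(h(a, d), a ∧ b ∧ c ∧ d, b ∧ c ∧ c ∧ d) ∧ h(a ∧ a ∧ b, a ∧ a ∧ b ∧ b) ∧ h(a ∧ b ∧ d ∧ d, b ∧ b ∧ c), a ∧ a ∧ c ∧ c ∧ d ∧ h(a ∧ c ∧ c ∧ c, a)), b), d, a)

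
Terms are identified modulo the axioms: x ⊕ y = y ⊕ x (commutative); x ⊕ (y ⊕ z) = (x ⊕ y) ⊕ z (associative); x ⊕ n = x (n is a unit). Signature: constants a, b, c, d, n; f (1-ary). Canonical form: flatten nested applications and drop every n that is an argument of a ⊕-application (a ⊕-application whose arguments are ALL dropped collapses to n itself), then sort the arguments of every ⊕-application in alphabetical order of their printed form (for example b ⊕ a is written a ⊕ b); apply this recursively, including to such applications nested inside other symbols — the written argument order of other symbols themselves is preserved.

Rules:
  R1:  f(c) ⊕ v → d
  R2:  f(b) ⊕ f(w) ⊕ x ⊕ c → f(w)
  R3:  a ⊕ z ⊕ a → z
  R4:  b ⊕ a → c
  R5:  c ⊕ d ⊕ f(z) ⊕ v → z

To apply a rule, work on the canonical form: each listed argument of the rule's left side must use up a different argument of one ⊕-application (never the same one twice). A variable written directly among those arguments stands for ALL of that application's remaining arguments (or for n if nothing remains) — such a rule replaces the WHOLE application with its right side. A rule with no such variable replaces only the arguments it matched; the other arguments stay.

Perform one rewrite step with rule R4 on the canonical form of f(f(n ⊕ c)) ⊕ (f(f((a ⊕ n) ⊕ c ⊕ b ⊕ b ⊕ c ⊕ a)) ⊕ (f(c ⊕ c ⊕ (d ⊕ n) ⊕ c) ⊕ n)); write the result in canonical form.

Canonical form:  f(c ⊕ c ⊕ c ⊕ d) ⊕ f(f(a ⊕ a ⊕ b ⊕ b ⊕ c ⊕ c)) ⊕ f(f(c))
Apply R4:  consuming a, b
Giving:  f(c ⊕ c ⊕ c ⊕ d) ⊕ f(f(a ⊕ b ⊕ c ⊕ c ⊕ c)) ⊕ f(f(c))

Answer: f(c ⊕ c ⊕ c ⊕ d) ⊕ f(f(a ⊕ b ⊕ c ⊕ c ⊕ c)) ⊕ f(f(c))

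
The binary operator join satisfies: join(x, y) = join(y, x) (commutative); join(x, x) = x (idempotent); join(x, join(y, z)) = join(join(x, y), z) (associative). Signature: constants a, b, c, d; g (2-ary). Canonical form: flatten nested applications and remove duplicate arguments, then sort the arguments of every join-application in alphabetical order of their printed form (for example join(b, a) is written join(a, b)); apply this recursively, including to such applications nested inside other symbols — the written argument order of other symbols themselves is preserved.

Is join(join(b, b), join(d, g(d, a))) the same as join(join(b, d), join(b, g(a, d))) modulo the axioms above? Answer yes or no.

Left:  join(join(b, b), join(d, g(d, a)))
  Un-nest:  join(b, b, d, g(d, a))
  Idempotence:  drop duplicate b
  Order the arguments:  join(b, d, g(d, a))
Right:  join(join(b, d), join(b, g(a, d)))
  Un-nest:  join(b, d, b, g(a, d))
  Deduplicate:  drop duplicate b
  Sort arguments:  join(b, d, g(a, d))

Answer: no — join(b, d, g(d, a)) vs join(b, d, g(a, d))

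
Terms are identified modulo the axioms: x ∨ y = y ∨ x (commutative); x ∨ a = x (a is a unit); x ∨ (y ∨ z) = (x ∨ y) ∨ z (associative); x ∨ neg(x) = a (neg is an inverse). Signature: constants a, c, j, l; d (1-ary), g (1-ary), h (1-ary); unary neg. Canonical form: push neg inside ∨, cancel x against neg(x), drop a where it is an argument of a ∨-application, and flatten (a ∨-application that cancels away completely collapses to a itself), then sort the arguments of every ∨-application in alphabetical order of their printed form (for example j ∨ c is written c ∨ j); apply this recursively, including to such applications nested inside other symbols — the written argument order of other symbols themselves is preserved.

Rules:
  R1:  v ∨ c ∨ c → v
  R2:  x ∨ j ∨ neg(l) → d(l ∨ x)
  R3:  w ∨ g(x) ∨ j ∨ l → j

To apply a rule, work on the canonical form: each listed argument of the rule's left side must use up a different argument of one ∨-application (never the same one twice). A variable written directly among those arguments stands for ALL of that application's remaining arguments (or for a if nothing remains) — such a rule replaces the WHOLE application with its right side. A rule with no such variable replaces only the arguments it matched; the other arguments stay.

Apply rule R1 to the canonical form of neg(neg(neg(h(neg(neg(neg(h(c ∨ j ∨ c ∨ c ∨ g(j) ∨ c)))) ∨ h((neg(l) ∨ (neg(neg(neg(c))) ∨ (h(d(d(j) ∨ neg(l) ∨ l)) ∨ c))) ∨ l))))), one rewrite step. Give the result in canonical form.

Canonical form:  neg(h(h(h(d(d(j)))) ∨ neg(h(c ∨ c ∨ c ∨ c ∨ g(j) ∨ j))))
Apply R1:  consuming c, c;  v := c ∨ c ∨ g(j) ∨ j
The variable takes the whole remainder — replace the entire application.
New term:  neg(h(h(h(d(d(j)))) ∨ neg(h(c ∨ c ∨ g(j) ∨ j))))

Answer: neg(h(h(h(d(d(j)))) ∨ neg(h(c ∨ c ∨ g(j) ∨ j))))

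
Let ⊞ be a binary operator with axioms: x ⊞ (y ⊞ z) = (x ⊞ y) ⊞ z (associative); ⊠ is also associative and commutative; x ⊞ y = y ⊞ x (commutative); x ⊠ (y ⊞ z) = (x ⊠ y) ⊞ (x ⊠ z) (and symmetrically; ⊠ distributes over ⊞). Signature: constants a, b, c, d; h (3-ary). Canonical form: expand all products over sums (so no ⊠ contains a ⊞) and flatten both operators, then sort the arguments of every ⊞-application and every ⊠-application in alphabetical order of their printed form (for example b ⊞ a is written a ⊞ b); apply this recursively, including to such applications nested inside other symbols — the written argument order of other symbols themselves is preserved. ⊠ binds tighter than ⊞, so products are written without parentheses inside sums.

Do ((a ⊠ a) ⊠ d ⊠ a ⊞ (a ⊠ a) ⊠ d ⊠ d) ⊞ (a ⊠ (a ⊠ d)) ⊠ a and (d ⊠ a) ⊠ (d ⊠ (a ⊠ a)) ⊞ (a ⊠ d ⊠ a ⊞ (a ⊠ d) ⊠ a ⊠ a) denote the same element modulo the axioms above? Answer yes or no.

Answer: no — a ⊠ a ⊠ a ⊠ d ⊞ a ⊠ a ⊠ a ⊠ d ⊞ a ⊠ a ⊠ d ⊠ d vs a ⊠ a ⊠ a ⊠ d ⊞ a ⊠ a ⊠ a ⊠ d ⊠ d ⊞ a ⊠ a ⊠ d

Derivation:
Left:  ((a ⊠ a) ⊠ d ⊠ a ⊞ (a ⊠ a) ⊠ d ⊠ d) ⊞ (a ⊠ (a ⊠ d)) ⊠ a
  Flatten:  a ⊠ a ⊠ a ⊠ d ⊞ a ⊠ a ⊠ d ⊠ d ⊞ a ⊠ a ⊠ a ⊠ d
  Order the arguments:  a ⊠ a ⊠ a ⊠ d ⊞ a ⊠ a ⊠ a ⊠ d ⊞ a ⊠ a ⊠ d ⊠ d
Right:  (d ⊠ a) ⊠ (d ⊠ (a ⊠ a)) ⊞ (a ⊠ d ⊠ a ⊞ (a ⊠ d) ⊠ a ⊠ a)
  Flatten:  a ⊠ a ⊠ a ⊠ d ⊠ d ⊞ a ⊠ a ⊠ d ⊞ a ⊠ a ⊠ a ⊠ d
  Sort arguments:  a ⊠ a ⊠ a ⊠ d ⊞ a ⊠ a ⊠ a ⊠ d ⊠ d ⊞ a ⊠ a ⊠ d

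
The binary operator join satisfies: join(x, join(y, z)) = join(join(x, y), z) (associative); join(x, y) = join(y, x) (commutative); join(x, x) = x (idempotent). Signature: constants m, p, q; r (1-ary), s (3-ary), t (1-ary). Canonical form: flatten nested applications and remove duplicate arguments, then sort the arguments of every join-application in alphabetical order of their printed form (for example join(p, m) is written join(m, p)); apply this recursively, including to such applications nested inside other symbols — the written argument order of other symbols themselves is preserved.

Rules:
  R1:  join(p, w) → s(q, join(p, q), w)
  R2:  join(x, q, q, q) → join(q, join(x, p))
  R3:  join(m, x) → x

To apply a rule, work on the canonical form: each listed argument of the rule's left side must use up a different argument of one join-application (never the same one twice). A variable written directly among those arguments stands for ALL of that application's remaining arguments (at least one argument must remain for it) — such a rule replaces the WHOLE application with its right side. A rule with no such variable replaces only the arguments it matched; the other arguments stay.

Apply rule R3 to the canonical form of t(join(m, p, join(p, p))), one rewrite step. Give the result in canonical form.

Canonical form:  t(join(m, p))
Match R3:  consume m;  x := p
The extension variable absorbs all remaining arguments, so the whole application is rewritten.
Result:  t(p)

Answer: t(p)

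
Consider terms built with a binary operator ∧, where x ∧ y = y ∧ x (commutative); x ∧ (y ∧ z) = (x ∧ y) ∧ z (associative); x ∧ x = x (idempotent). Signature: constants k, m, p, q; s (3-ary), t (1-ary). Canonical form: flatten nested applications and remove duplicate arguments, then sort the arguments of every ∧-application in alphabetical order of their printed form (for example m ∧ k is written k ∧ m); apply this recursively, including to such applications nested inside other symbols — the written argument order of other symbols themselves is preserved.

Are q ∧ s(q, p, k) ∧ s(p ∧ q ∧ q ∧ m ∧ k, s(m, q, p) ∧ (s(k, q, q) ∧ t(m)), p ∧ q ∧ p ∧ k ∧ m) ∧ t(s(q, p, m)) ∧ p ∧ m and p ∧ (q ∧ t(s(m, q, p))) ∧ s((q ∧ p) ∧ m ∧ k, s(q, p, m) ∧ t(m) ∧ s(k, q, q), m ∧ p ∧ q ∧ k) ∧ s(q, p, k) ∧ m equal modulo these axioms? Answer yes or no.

Answer: no — m ∧ p ∧ q ∧ s(k ∧ m ∧ p ∧ q, s(k, q, q) ∧ s(m, q, p) ∧ t(m), k ∧ m ∧ p ∧ q) ∧ s(q, p, k) ∧ t(s(q, p, m)) vs m ∧ p ∧ q ∧ s(k ∧ m ∧ p ∧ q, s(k, q, q) ∧ s(q, p, m) ∧ t(m), k ∧ m ∧ p ∧ q) ∧ s(q, p, k) ∧ t(s(m, q, p))

Derivation:
Left:  q ∧ s(q, p, k) ∧ s(p ∧ q ∧ q ∧ m ∧ k, s(m, q, p) ∧ (s(k, q, q) ∧ t(m)), p ∧ q ∧ p ∧ k ∧ m) ∧ t(s(q, p, m)) ∧ p ∧ m
  Canonicalize subterm:  s(p ∧ q ∧ q ∧ m ∧ k, s(m, q, p) ∧ (s(k, q, q) ∧ t(m)), p ∧ q ∧ p ∧ k ∧ m)  →  s(k ∧ m ∧ p ∧ q, s(k, q, q) ∧ s(m, q, p) ∧ t(m), k ∧ m ∧ p ∧ q)
  Order the arguments:  m ∧ p ∧ q ∧ s(k ∧ m ∧ p ∧ q, s(k, q, q) ∧ s(m, q, p) ∧ t(m), k ∧ m ∧ p ∧ q) ∧ s(q, p, k) ∧ t(s(q, p, m))
Right:  p ∧ (q ∧ t(s(m, q, p))) ∧ s((q ∧ p) ∧ m ∧ k, s(q, p, m) ∧ t(m) ∧ s(k, q, q), m ∧ p ∧ q ∧ k) ∧ s(q, p, k) ∧ m
  Merge nested applications:  p ∧ q ∧ t(s(m, q, p)) ∧ s((q ∧ p) ∧ m ∧ k, s(q, p, m) ∧ t(m) ∧ s(k, q, q), m ∧ p ∧ q ∧ k) ∧ s(q, p, k) ∧ m
  Simplify inside:  s((q ∧ p) ∧ m ∧ k, s(q, p, m) ∧ t(m) ∧ s(k, q, q), m ∧ p ∧ q ∧ k)  →  s(k ∧ m ∧ p ∧ q, s(k, q, q) ∧ s(q, p, m) ∧ t(m), k ∧ m ∧ p ∧ q)
  Sort:  m ∧ p ∧ q ∧ s(k ∧ m ∧ p ∧ q, s(k, q, q) ∧ s(q, p, m) ∧ t(m), k ∧ m ∧ p ∧ q) ∧ s(q, p, k) ∧ t(s(m, q, p))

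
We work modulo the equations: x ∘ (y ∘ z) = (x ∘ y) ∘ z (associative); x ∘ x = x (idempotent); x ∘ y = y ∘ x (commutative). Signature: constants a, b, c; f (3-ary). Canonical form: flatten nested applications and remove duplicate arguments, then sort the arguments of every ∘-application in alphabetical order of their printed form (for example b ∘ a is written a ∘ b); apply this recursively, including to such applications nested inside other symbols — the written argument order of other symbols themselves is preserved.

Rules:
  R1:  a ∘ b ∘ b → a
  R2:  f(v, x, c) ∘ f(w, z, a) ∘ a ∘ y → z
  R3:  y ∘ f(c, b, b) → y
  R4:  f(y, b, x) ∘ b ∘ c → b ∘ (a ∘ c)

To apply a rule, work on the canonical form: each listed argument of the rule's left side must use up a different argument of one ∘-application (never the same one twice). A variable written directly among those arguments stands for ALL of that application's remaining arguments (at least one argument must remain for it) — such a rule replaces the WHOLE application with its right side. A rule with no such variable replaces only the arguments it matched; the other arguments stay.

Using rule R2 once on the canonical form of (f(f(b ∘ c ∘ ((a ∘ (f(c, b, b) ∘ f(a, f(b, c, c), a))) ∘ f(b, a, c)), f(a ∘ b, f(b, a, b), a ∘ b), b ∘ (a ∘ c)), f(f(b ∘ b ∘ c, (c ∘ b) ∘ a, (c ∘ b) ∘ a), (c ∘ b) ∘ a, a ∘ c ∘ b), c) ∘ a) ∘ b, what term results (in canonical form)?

Answer: a ∘ b ∘ f(f(f(b, c, c), f(a ∘ b, f(b, a, b), a ∘ b), a ∘ b ∘ c), f(f(b ∘ c, a ∘ b ∘ c, a ∘ b ∘ c), a ∘ b ∘ c, a ∘ b ∘ c), c)

Derivation:
Canonical form:  a ∘ b ∘ f(f(a ∘ b ∘ c ∘ f(a, f(b, c, c), a) ∘ f(b, a, c) ∘ f(c, b, b), f(a ∘ b, f(b, a, b), a ∘ b), a ∘ b ∘ c), f(f(b ∘ c, a ∘ b ∘ c, a ∘ b ∘ c), a ∘ b ∘ c, a ∘ b ∘ c), c)
Match R2:  consume a, f(a, f(b, c, c), a), f(b, a, c);  v := b, w := a, x := a, y := b ∘ c ∘ f(c, b, b), z := f(b, c, c)
The extension variable absorbs all remaining arguments, so the whole application is rewritten.
Giving:  a ∘ b ∘ f(f(f(b, c, c), f(a ∘ b, f(b, a, b), a ∘ b), a ∘ b ∘ c), f(f(b ∘ c, a ∘ b ∘ c, a ∘ b ∘ c), a ∘ b ∘ c, a ∘ b ∘ c), c)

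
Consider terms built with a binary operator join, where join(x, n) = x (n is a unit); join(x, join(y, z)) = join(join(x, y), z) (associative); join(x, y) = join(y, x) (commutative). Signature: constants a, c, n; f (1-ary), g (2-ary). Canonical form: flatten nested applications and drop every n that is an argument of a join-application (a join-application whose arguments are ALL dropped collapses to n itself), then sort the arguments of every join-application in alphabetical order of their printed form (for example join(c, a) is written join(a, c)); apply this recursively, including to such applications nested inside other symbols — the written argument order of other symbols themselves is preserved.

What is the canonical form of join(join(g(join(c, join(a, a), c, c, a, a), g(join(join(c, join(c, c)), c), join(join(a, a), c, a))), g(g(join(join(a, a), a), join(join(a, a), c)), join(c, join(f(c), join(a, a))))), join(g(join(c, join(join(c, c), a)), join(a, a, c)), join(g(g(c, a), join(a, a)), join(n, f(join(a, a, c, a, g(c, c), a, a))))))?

Merge nested applications:  join(g(join(c, join(a, a), c, c, a, a), g(join(join(c, join(c, c)), c), join(join(a, a), c, a))), g(g(join(join(a, a), a), join(join(a, a), c)), join(c, join(f(c), join(a, a)))), g(join(c, join(join(c, c), a)), join(a, a, c)), g(g(c, a), join(a, a)), n, f(join(a, a, c, a, g(c, c), a, a)))
Simplify inside:  g(join(c, join(a, a), c, c, a, a), g(join(join(c, join(c, c)), c), join(join(a, a), c, a)))  →  g(join(a, a, a, a, c, c, c), g(join(c, c, c, c), join(a, a, a, c)))
Inside:  g(g(join(join(a, a), a), join(join(a, a), c)), join(c, join(f(c), join(a, a))))  →  g(g(join(a, a, a), join(a, a, c)), join(a, a, c, f(c)))
Canonicalize subterm:  g(join(c, join(join(c, c), a)), join(a, a, c))  →  g(join(a, c, c, c), join(a, a, c))
Drop the unit:  drop n
Sort arguments:  join(f(join(a, a, a, a, a, c, g(c, c))), g(g(c, a), join(a, a)), g(g(join(a, a, a), join(a, a, c)), join(a, a, c, f(c))), g(join(a, a, a, a, c, c, c), g(join(c, c, c, c), join(a, a, a, c))), g(join(a, c, c, c), join(a, a, c)))

Answer: join(f(join(a, a, a, a, a, c, g(c, c))), g(g(c, a), join(a, a)), g(g(join(a, a, a), join(a, a, c)), join(a, a, c, f(c))), g(join(a, a, a, a, c, c, c), g(join(c, c, c, c), join(a, a, a, c))), g(join(a, c, c, c), join(a, a, c)))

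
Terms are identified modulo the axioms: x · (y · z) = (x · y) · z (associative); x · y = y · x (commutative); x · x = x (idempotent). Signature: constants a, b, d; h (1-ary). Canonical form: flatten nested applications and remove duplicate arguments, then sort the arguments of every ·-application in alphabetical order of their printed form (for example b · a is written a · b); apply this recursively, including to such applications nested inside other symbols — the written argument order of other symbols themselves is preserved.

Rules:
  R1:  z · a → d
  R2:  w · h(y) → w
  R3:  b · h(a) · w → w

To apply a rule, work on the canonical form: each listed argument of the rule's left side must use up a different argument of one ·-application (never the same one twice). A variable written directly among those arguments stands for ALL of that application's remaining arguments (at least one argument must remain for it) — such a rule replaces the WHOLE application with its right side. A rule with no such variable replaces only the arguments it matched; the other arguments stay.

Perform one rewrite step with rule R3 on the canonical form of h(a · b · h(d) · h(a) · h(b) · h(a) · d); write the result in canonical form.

Answer: h(a · d · h(b) · h(d))

Derivation:
Canonical form:  h(a · b · d · h(a) · h(b) · h(d))
R3 matches:  uses b, h(a);  w := a · d · h(b) · h(d)
The variable takes the whole remainder — replace the entire application.
New term:  h(a · d · h(b) · h(d))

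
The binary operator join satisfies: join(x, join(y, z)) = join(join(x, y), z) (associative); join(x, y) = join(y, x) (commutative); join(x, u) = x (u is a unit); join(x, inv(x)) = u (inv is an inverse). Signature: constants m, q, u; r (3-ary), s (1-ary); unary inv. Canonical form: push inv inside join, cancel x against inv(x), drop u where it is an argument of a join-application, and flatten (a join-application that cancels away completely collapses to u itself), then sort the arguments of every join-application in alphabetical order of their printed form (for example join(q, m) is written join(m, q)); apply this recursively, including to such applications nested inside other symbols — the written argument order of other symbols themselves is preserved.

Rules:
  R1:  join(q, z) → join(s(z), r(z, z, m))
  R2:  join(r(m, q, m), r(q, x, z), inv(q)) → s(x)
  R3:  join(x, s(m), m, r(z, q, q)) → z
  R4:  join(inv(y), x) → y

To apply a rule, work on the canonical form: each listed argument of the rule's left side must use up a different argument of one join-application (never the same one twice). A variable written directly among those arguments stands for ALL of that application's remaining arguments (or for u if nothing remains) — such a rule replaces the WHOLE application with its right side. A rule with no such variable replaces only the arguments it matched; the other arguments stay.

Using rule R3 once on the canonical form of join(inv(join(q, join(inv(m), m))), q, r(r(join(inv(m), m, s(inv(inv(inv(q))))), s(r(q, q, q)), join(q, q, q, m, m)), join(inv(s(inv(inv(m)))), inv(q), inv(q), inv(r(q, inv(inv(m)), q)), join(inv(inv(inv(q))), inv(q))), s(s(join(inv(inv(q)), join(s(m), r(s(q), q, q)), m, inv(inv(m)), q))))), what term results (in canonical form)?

Answer: r(r(s(inv(q)), s(r(q, q, q)), join(m, m, q, q, q)), join(inv(q), inv(q), inv(q), inv(q), inv(r(q, m, q)), inv(s(m))), s(s(s(q))))

Derivation:
Canonical form:  r(r(s(inv(q)), s(r(q, q, q)), join(m, m, q, q, q)), join(inv(q), inv(q), inv(q), inv(q), inv(r(q, m, q)), inv(s(m))), s(s(join(m, m, q, q, r(s(q), q, q), s(m)))))
R3 matches:  uses m, r(s(q), q, q), s(m);  x := join(m, q, q), z := s(q)
Every leftover argument binds to the variable; the entire application is replaced.
Giving:  r(r(s(inv(q)), s(r(q, q, q)), join(m, m, q, q, q)), join(inv(q), inv(q), inv(q), inv(q), inv(r(q, m, q)), inv(s(m))), s(s(s(q))))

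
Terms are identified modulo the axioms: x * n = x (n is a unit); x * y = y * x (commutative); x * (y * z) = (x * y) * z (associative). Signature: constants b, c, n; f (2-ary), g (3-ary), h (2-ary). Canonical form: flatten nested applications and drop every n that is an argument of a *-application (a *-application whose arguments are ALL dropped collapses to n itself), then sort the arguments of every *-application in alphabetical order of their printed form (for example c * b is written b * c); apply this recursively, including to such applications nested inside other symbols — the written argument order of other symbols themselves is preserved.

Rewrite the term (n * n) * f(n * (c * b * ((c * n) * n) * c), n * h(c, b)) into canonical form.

Answer: f(b * c * c * c, h(c, b))

Derivation:
Flatten:  n * n * f(n * (c * b * ((c * n) * n) * c), n * h(c, b))
Inside:  f(n * (c * b * ((c * n) * n) * c), n * h(c, b))  →  f(b * c * c * c, h(c, b))
Units out:  drop n (×2)
Sort:  f(b * c * c * c, h(c, b))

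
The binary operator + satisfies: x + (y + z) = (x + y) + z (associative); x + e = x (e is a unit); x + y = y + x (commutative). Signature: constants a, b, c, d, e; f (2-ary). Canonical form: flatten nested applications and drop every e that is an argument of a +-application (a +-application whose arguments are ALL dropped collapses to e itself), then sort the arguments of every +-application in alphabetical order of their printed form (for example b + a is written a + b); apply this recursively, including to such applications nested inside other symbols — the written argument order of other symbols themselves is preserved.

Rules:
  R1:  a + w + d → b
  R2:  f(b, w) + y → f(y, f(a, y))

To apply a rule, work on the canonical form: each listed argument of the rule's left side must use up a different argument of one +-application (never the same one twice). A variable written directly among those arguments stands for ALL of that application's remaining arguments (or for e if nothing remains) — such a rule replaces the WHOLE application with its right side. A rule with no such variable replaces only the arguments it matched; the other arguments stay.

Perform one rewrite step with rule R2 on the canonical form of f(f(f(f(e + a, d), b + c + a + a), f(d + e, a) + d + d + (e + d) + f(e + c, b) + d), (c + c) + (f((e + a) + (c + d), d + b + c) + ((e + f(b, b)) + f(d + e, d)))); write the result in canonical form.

Answer: f(f(f(f(a, d), a + a + b + c), d + d + d + d + f(c, b) + f(d, a)), f(c + c + f(a + c + d, b + c + d) + f(d, d), f(a, c + c + f(a + c + d, b + c + d) + f(d, d))))

Derivation:
Canonical form:  f(f(f(f(a, d), a + a + b + c), d + d + d + d + f(c, b) + f(d, a)), c + c + f(a + c + d, b + c + d) + f(b, b) + f(d, d))
Match R2:  consume f(b, b);  w := b, y := c + c + f(a + c + d, b + c + d) + f(d, d)
The variable takes the whole remainder — replace the entire application.
Result:  f(f(f(f(a, d), a + a + b + c), d + d + d + d + f(c, b) + f(d, a)), f(c + c + f(a + c + d, b + c + d) + f(d, d), f(a, c + c + f(a + c + d, b + c + d) + f(d, d))))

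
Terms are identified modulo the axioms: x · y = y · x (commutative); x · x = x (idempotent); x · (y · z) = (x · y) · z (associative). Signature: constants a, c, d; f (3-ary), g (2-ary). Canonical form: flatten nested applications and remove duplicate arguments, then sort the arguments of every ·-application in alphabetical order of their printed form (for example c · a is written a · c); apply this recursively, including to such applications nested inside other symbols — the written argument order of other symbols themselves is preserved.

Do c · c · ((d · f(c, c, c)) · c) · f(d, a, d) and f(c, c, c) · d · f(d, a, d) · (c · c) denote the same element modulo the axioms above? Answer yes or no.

Answer: yes — both canonical forms are c · d · f(c, c, c) · f(d, a, d)

Derivation:
Left:  c · c · ((d · f(c, c, c)) · c) · f(d, a, d)
  Un-nest:  c · c · d · f(c, c, c) · c · f(d, a, d)
  Drop duplicates:  drop duplicate c, c
  Sort arguments:  c · d · f(c, c, c) · f(d, a, d)
Right:  f(c, c, c) · d · f(d, a, d) · (c · c)
  Merge nested applications:  f(c, c, c) · d · f(d, a, d) · c · c
  Drop duplicates:  drop duplicate c
  Sort arguments:  c · d · f(c, c, c) · f(d, a, d)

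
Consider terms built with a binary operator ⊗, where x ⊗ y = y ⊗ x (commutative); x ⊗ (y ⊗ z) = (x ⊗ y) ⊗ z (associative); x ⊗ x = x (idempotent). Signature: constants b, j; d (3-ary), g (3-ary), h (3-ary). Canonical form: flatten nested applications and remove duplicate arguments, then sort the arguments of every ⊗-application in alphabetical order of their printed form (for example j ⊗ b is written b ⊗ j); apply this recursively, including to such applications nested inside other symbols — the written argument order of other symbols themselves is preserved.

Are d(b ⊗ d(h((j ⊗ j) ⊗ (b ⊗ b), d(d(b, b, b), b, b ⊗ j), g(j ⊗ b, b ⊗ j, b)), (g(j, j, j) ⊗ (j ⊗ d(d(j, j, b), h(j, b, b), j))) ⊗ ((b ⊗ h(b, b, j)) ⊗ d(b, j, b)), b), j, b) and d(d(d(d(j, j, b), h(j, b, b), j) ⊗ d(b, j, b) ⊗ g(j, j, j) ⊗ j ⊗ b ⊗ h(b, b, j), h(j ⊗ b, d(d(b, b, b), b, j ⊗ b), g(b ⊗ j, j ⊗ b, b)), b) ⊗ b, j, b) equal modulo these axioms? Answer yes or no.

Left:  d(b ⊗ d(h((j ⊗ j) ⊗ (b ⊗ b), d(d(b, b, b), b, b ⊗ j), g(j ⊗ b, b ⊗ j, b)), (g(j, j, j) ⊗ (j ⊗ d(d(j, j, b), h(j, b, b), j))) ⊗ ((b ⊗ h(b, b, j)) ⊗ d(b, j, b)), b), j, b)
  Work inside:  b ⊗ d(h((j ⊗ j) ⊗ (b ⊗ b), d(d(b, b, b), b, b ⊗ j), g(j ⊗ b, b ⊗ j, b)), (g(j, j, j) ⊗ (j ⊗ d(d(j, j, b), h(j, b, b), j))) ⊗ ((b ⊗ h(b, b, j)) ⊗ d(b, j, b)), b)
  Simplify inside:  d(h((j ⊗ j) ⊗ (b ⊗ b), d(d(b, b, b), b, b ⊗ j), g(j ⊗ b, b ⊗ j, b)), (g(j, j, j) ⊗ (j ⊗ d(d(j, j, b), h(j, b, b), j))) ⊗ ((b ⊗ h(b, b, j)) ⊗ d(b, j, b)), b)  →  d(h(b ⊗ j, d(d(b, b, b), b, b ⊗ j), g(b ⊗ j, b ⊗ j, b)), b ⊗ d(b, j, b) ⊗ d(d(j, j, b), h(j, b, b), j) ⊗ g(j, j, j) ⊗ h(b, b, j) ⊗ j, b)
  Order the arguments:  b ⊗ d(h(b ⊗ j, d(d(b, b, b), b, b ⊗ j), g(b ⊗ j, b ⊗ j, b)), b ⊗ d(b, j, b) ⊗ d(d(j, j, b), h(j, b, b), j) ⊗ g(j, j, j) ⊗ h(b, b, j) ⊗ j, b)
  Rebuild:  d(b ⊗ d(h(b ⊗ j, d(d(b, b, b), b, b ⊗ j), g(b ⊗ j, b ⊗ j, b)), b ⊗ d(b, j, b) ⊗ d(d(j, j, b), h(j, b, b), j) ⊗ g(j, j, j) ⊗ h(b, b, j) ⊗ j, b), j, b)
Right:  d(d(d(d(j, j, b), h(j, b, b), j) ⊗ d(b, j, b) ⊗ g(j, j, j) ⊗ j ⊗ b ⊗ h(b, b, j), h(j ⊗ b, d(d(b, b, b), b, j ⊗ b), g(b ⊗ j, j ⊗ b, b)), b) ⊗ b, j, b)
  Work inside:  d(d(d(j, j, b), h(j, b, b), j) ⊗ d(b, j, b) ⊗ g(j, j, j) ⊗ j ⊗ b ⊗ h(b, b, j), h(j ⊗ b, d(d(b, b, b), b, j ⊗ b), g(b ⊗ j, j ⊗ b, b)), b) ⊗ b
  Canonicalize subterm:  d(d(d(j, j, b), h(j, b, b), j) ⊗ d(b, j, b) ⊗ g(j, j, j) ⊗ j ⊗ b ⊗ h(b, b, j), h(j ⊗ b, d(d(b, b, b), b, j ⊗ b), g(b ⊗ j, j ⊗ b, b)), b)  →  d(b ⊗ d(b, j, b) ⊗ d(d(j, j, b), h(j, b, b), j) ⊗ g(j, j, j) ⊗ h(b, b, j) ⊗ j, h(b ⊗ j, d(d(b, b, b), b, b ⊗ j), g(b ⊗ j, b ⊗ j, b)), b)
  Order the arguments:  b ⊗ d(b ⊗ d(b, j, b) ⊗ d(d(j, j, b), h(j, b, b), j) ⊗ g(j, j, j) ⊗ h(b, b, j) ⊗ j, h(b ⊗ j, d(d(b, b, b), b, b ⊗ j), g(b ⊗ j, b ⊗ j, b)), b)
  Rebuild:  d(b ⊗ d(b ⊗ d(b, j, b) ⊗ d(d(j, j, b), h(j, b, b), j) ⊗ g(j, j, j) ⊗ h(b, b, j) ⊗ j, h(b ⊗ j, d(d(b, b, b), b, b ⊗ j), g(b ⊗ j, b ⊗ j, b)), b), j, b)

Answer: no — d(b ⊗ d(h(b ⊗ j, d(d(b, b, b), b, b ⊗ j), g(b ⊗ j, b ⊗ j, b)), b ⊗ d(b, j, b) ⊗ d(d(j, j, b), h(j, b, b), j) ⊗ g(j, j, j) ⊗ h(b, b, j) ⊗ j, b), j, b) vs d(b ⊗ d(b ⊗ d(b, j, b) ⊗ d(d(j, j, b), h(j, b, b), j) ⊗ g(j, j, j) ⊗ h(b, b, j) ⊗ j, h(b ⊗ j, d(d(b, b, b), b, b ⊗ j), g(b ⊗ j, b ⊗ j, b)), b), j, b)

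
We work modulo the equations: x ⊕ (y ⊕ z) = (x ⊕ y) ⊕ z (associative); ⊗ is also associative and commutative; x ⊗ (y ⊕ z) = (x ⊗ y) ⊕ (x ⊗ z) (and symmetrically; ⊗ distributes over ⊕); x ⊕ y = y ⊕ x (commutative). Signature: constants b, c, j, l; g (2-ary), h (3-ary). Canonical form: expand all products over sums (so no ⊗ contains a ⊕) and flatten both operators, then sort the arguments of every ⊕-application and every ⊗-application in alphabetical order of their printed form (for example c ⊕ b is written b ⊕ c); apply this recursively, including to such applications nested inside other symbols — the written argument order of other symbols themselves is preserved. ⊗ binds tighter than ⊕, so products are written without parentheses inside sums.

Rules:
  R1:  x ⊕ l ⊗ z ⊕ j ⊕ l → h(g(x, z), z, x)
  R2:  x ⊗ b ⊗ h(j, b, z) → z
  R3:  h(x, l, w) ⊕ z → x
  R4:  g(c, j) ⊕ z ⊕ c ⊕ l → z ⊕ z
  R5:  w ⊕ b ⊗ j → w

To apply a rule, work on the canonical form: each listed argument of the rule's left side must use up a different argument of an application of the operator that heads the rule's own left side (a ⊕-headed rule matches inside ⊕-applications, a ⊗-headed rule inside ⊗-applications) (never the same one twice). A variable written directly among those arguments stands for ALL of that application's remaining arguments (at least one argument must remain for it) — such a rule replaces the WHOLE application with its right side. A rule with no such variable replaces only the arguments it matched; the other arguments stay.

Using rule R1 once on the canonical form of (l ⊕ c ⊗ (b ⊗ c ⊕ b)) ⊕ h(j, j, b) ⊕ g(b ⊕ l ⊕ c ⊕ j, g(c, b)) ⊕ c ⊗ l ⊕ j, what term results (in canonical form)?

Canonical form:  b ⊗ c ⊕ b ⊗ c ⊗ c ⊕ c ⊗ l ⊕ g(b ⊕ c ⊕ j ⊕ l, g(c, b)) ⊕ h(j, j, b) ⊕ j ⊕ l
Apply R1:  consuming c ⊗ l, j, l;  x := b ⊗ c ⊕ b ⊗ c ⊗ c ⊕ g(b ⊕ c ⊕ j ⊕ l, g(c, b)) ⊕ h(j, j, b), z := c
Every leftover argument binds to the variable; the entire application is replaced.
New term:  h(g(b ⊗ c ⊕ b ⊗ c ⊗ c ⊕ g(b ⊕ c ⊕ j ⊕ l, g(c, b)) ⊕ h(j, j, b), c), c, b ⊗ c ⊕ b ⊗ c ⊗ c ⊕ g(b ⊕ c ⊕ j ⊕ l, g(c, b)) ⊕ h(j, j, b))

Answer: h(g(b ⊗ c ⊕ b ⊗ c ⊗ c ⊕ g(b ⊕ c ⊕ j ⊕ l, g(c, b)) ⊕ h(j, j, b), c), c, b ⊗ c ⊕ b ⊗ c ⊗ c ⊕ g(b ⊕ c ⊕ j ⊕ l, g(c, b)) ⊕ h(j, j, b))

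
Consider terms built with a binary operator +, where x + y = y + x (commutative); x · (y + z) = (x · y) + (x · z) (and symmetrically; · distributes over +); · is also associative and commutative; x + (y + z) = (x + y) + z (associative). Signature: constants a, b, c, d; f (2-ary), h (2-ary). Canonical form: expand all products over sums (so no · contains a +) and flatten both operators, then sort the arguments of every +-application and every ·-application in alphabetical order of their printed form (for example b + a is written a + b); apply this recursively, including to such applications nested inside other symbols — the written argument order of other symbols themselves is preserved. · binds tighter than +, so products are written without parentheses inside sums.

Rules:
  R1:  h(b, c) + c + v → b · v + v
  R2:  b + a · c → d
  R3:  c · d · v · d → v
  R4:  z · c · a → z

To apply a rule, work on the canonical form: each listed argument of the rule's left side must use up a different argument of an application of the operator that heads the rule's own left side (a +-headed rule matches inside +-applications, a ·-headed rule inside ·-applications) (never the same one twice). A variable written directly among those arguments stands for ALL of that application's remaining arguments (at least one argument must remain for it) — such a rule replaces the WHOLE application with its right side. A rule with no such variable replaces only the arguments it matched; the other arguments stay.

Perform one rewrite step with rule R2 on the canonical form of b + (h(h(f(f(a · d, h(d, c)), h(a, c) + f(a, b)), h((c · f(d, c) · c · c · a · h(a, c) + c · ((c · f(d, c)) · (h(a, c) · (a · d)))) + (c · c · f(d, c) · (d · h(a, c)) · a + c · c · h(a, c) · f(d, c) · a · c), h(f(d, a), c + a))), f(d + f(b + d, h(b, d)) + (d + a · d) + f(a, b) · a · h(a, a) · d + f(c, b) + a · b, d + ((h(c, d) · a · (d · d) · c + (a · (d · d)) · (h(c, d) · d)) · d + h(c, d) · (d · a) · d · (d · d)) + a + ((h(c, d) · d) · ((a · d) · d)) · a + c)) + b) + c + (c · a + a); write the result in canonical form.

Answer: a + b + c + d + h(h(f(f(a · d, h(d, c)), f(a, b) + h(a, c)), h(a · c · c · c · f(d, c) · h(a, c) + a · c · c · c · f(d, c) · h(a, c) + a · c · c · d · f(d, c) · h(a, c) + a · c · c · d · f(d, c) · h(a, c), h(f(d, a), a + c))), f(a · b + a · d + a · d · f(a, b) · h(a, a) + d + d + f(b + d, h(b, d)) + f(c, b), a + a · a · d · d · d · h(c, d) + a · c · d · d · d · h(c, d) + a · d · d · d · d · h(c, d) + a · d · d · d · d · h(c, d) + c + d))

Derivation:
Canonical form:  a + a · c + b + b + c + h(h(f(f(a · d, h(d, c)), f(a, b) + h(a, c)), h(a · c · c · c · f(d, c) · h(a, c) + a · c · c · c · f(d, c) · h(a, c) + a · c · c · d · f(d, c) · h(a, c) + a · c · c · d · f(d, c) · h(a, c), h(f(d, a), a + c))), f(a · b + a · d + a · d · f(a, b) · h(a, a) + d + d + f(b + d, h(b, d)) + f(c, b), a + a · a · d · d · d · h(c, d) + a · c · d · d · d · h(c, d) + a · d · d · d · d · h(c, d) + a · d · d · d · d · h(c, d) + c + d))
R2 matches:  uses a · c, b
New term:  a + b + c + d + h(h(f(f(a · d, h(d, c)), f(a, b) + h(a, c)), h(a · c · c · c · f(d, c) · h(a, c) + a · c · c · c · f(d, c) · h(a, c) + a · c · c · d · f(d, c) · h(a, c) + a · c · c · d · f(d, c) · h(a, c), h(f(d, a), a + c))), f(a · b + a · d + a · d · f(a, b) · h(a, a) + d + d + f(b + d, h(b, d)) + f(c, b), a + a · a · d · d · d · h(c, d) + a · c · d · d · d · h(c, d) + a · d · d · d · d · h(c, d) + a · d · d · d · d · h(c, d) + c + d))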